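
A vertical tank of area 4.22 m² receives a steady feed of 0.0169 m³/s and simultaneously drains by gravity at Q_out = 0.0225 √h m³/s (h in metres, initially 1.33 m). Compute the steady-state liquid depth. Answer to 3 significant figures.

0.564 m

Volume balance on the tank: A dh/dt = Q_in − 0.0225 √h. At steady state dh/dt = 0:
Q_in = 0.0225 √h_ss ⇒ √h_ss = 0.0169/0.0225 = 0.75111.
h_ss = 0.75111² = 0.56417 m. (Since h₀ = 1.33 m > h_ss, the level will fall toward this value.)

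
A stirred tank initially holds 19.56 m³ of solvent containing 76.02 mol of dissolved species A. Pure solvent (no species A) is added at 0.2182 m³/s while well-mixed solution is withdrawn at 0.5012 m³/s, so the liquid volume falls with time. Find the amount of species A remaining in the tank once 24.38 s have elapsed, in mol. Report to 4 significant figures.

Let m(t) be the amount of species A. Volume: V(t) = V₀ + (Q_in − Q_out) t = 19.56 − 0.283000 t; V(24.38) = 12.6605 m³.
Species balance (pure solvent in): dm/dt = −Q_out · m/V(t).
dm/m = −Q_out dt/(V₀ − 0.283000 t); integrating gives ln(m/m₀) = −(Q_out/(Q_in−Q_out)) ln(V/V₀).
m = m₀ (V₀/V)^(Q_out/(Q_in−Q_out)) = 76.02 × (19.56/12.6605)^(-1.77102) = 35.1841 mol.

35.18 mol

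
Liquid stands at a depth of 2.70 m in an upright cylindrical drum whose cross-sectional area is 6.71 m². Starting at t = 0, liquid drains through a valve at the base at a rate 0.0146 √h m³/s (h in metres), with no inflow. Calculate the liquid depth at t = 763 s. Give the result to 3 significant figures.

0.661 m

Volume balance on the tank: A dh/dt = −0.0146 √h.
This is separable: 2 d(√h)/dt = −0.0146/A, so √h = √h₀ − (0.0146/(2A)) t.
√h = √2.70 − 0.0146·763/(2·6.71) = 1.6432 − 0.83009 = 0.81308.
h = 0.81308² = 0.66110 m.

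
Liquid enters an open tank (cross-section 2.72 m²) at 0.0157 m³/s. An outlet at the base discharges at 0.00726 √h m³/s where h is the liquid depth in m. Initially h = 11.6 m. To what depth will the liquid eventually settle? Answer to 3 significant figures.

4.68 m

A dh/dt = Q_in − 0.00726 √h. Steady state requires inflow = outflow:
Q_in = 0.00726 √h_ss ⇒ √h_ss = 0.0157/0.00726 = 2.1625.
h_ss = 2.1625² = 4.6766 m. (Since h₀ = 11.6 m > h_ss, the level will fall toward this value.)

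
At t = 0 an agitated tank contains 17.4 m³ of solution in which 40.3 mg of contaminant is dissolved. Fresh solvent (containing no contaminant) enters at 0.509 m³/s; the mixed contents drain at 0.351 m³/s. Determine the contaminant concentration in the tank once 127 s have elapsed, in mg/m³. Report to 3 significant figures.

0.196 mg/m³

Let m(t) be the amount of contaminant. Volume: V(t) = V₀ + (Q_in − Q_out) t = 17.4 + 0.15800 t; V(127) = 37.466 m³.
Solute balance: dm/dt = 0 − Q_out C = −Q_out m/V(t).
Separate: dm/m = −Q_out dt/V(t) ⇒ ln(m/m₀) = −(Q_out/(Q_in−Q_out)) ln(V/V₀).
m = m₀ (V₀/V)^(Q_out/(Q_in−Q_out)) = 40.3 × (17.4/37.466)^(2.2215) = 7.3340 mg.
C = m/V = 7.3340/37.466 = 0.19575 mg/m³.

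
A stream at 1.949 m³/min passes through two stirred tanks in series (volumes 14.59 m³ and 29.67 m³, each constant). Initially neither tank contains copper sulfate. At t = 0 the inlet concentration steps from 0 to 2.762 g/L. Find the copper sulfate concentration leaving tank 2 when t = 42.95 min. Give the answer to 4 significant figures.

2.447 g/L

Time constants: τᵢ = Vᵢ/Q for each well-mixed tank.
τ₁ = 14.59/1.949 = 7.48589 min; τ₂ = 29.67/1.949 = 15.2232 min.
Tank 1: C₁ = C_in(1 − e^(−t/τ₁)). Tank 2 (τ₁ ≠ τ₂): C₂ = C_in[1 − (τ₁ e^(−t/τ₁) − τ₂ e^(−t/τ₂))/(τ₁ − τ₂)].
At t = 42.95: e^(−t/τ₁) = 0.00322294, e^(−t/τ₂) = 0.0595253.
C₂ = 2.762·[1 − (7.48589·0.00322294 − 15.2232·0.0595253)/(-7.73730)] = 2.762·0.886002 = 2.44714 g/L.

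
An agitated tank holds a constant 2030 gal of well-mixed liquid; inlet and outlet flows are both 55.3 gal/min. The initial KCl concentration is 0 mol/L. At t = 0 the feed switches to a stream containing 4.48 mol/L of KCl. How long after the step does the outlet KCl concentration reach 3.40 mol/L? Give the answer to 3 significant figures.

52.2 min

Species balance: V dC/dt = Q(C_in − C) ⇒ τ = V/Q = 36.709 min.
C(t) = C_in + (C₀ − C_in) e^(−t/τ). Set C = 3.40 and solve for t:
e^(−t/τ) = (C − C_in)/(C₀ − C_in) = (3.40 − 4.48)/(0 − 4.48) = 0.24107
t = −τ ln(…) = 36.709 × 1.4227 = 52.224 min.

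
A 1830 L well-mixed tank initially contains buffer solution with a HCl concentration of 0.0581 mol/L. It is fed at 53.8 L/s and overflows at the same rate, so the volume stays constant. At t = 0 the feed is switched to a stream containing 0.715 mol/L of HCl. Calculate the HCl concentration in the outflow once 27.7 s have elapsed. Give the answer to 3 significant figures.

0.424 mol/L

Transient balance on the dissolved component: V dC/dt = Q(C_in − C).
So dC/dt = (C_in − C)/τ with τ = V/Q = 1830/53.8 = 34.015 s.
Solution: C(t) = C_in + (C₀ − C_in) e^(−t/τ).
C(27.7) = 0.715 + (0.0581 − 0.715)·e^(−27.7/34.015) = 0.715 + (-0.65690)·0.44293 = 0.42404 mol/L.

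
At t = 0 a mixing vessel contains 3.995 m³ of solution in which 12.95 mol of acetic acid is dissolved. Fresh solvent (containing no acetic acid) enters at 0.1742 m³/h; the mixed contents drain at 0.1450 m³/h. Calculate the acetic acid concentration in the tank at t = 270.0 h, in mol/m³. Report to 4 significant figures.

Total volume: dV/dt = Q_in − Q_out = 0.0292000 m³/h, so V(t) = 3.995 + 0.0292000 t and V(270.0) = 11.8790 m³.
Solute balance: dm/dt = 0 − Q_out C = −Q_out m/V(t).
dm/m = −Q_out dt/(V₀ + 0.0292000 t); integrating gives ln(m/m₀) = −(Q_out/(Q_in−Q_out)) ln(V/V₀).
m = m₀ (V₀/V)^(Q_out/(Q_in−Q_out)) = 12.95 × (3.995/11.8790)^(4.96575) = 0.0578312 mol.
C = m/V = 0.0578312/11.8790 = 0.00486835 mol/m³.

0.004868 mol/m³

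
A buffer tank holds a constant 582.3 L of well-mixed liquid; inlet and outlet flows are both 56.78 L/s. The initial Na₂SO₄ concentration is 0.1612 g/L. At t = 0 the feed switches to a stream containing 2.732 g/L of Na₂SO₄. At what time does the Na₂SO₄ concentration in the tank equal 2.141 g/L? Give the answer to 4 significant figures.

15.08 s

Species balance: V dC/dt = Q(C_in − C) ⇒ τ = V/Q = 10.2554 s.
C(t) = C_in + (C₀ − C_in) e^(−t/τ). Set C = 2.141 and solve for t:
e^(−t/τ) = (C − C_in)/(C₀ − C_in) = (2.141 − 2.732)/(0.1612 − 2.732) = 0.229890
t = −τ ln(…) = 10.2554 × 1.47016 = 15.0770 s.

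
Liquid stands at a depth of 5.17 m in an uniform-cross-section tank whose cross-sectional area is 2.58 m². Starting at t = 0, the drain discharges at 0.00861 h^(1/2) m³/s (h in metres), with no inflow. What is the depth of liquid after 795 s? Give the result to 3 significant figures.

0.897 m

With no inflow, A dh/dt = −0.00861 √h.
This is separable: 2 d(√h)/dt = −0.00861/A, so √h = √h₀ − (0.00861/(2A)) t.
√h = √5.17 − 0.00861·795/(2·2.58) = 2.2738 − 1.3265 = 0.94722.
h = 0.94722² = 0.89723 m.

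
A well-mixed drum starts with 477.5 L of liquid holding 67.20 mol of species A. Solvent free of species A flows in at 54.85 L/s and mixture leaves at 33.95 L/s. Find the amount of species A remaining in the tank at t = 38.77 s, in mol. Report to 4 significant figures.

13.41 mol

Total volume: dV/dt = Q_in − Q_out = 20.9000 L/s, so V(t) = 477.5 + 20.9000 t and V(38.77) = 1287.79 L.
No species A enters, so dm/dt = −Q_out · (m/V).
dm/m = −Q_out dt/(V₀ + 20.9000 t); integrating gives ln(m/m₀) = −(Q_out/(Q_in−Q_out)) ln(V/V₀).
m = m₀ (V₀/V)^(Q_out/(Q_in−Q_out)) = 67.20 × (477.5/1287.79)^(1.62440) = 13.4109 mol.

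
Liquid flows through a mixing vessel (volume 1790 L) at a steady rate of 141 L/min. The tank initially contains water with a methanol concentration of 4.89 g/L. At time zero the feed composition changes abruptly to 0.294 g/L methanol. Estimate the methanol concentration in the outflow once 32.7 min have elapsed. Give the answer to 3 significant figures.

0.644 g/L

Unsteady species balance (constant V, well mixed): V dC/dt = Q(C_in − C).
Time constant τ = V/Q = 1790/141 = 12.695 min.
C approaches C_in exponentially: C(t) = C_in + (C₀ − C_in) e^(−t/τ).
C(32.7) = 0.294 + (4.89 − 0.294)·e^(−32.7/12.695) = 0.294 + (4.5960)·0.076092 = 0.64372 g/L.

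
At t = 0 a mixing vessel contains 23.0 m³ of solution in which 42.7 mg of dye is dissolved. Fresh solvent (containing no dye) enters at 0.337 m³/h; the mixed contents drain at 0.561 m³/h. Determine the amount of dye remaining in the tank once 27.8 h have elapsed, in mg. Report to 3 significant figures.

19.4 mg

Let m(t) be the amount of dye. Volume: V(t) = V₀ + (Q_in − Q_out) t = 23.0 − 0.22400 t; V(27.8) = 16.773 m³.
Species balance (pure solvent in): dm/dt = −Q_out · m/V(t).
Separate: dm/m = −Q_out dt/V(t) ⇒ ln(m/m₀) = −(Q_out/(Q_in−Q_out)) ln(V/V₀).
m = m₀ (V₀/V)^(Q_out/(Q_in−Q_out)) = 42.7 × (23.0/16.773)^(-2.5045) = 19.365 mg.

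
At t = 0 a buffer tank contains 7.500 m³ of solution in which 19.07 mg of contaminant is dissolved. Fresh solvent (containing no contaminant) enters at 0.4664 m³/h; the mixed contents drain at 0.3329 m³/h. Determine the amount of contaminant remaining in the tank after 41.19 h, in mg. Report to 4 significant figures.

4.839 mg

Let m(t) be the amount of contaminant. Volume: V(t) = V₀ + (Q_in − Q_out) t = 7.500 + 0.133500 t; V(41.19) = 12.9989 m³.
No contaminant enters, so dm/dt = −Q_out · (m/V).
Separate: dm/m = −Q_out dt/V(t) ⇒ ln(m/m₀) = −(Q_out/(Q_in−Q_out)) ln(V/V₀).
m = m₀ (V₀/V)^(Q_out/(Q_in−Q_out)) = 19.07 × (7.500/12.9989)^(2.49363) = 4.83906 mg.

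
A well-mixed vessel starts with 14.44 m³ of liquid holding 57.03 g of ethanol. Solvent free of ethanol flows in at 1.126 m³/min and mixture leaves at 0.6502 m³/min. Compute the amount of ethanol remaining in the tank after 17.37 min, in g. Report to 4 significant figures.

30.73 g

Let m(t) be the amount of ethanol. Volume: V(t) = V₀ + (Q_in − Q_out) t = 14.44 + 0.475800 t; V(17.37) = 22.7046 m³.
No ethanol enters, so dm/dt = −Q_out · (m/V).
Separate: dm/m = −Q_out dt/V(t) ⇒ ln(m/m₀) = −(Q_out/(Q_in−Q_out)) ln(V/V₀).
m = m₀ (V₀/V)^(Q_out/(Q_in−Q_out)) = 57.03 × (14.44/22.7046)^(1.36654) = 30.7265 g.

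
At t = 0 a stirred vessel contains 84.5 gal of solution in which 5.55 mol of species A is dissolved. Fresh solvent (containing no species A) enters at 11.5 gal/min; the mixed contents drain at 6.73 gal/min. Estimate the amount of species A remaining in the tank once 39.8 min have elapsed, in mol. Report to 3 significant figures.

Total volume: dV/dt = Q_in − Q_out = 4.7700 gal/min, so V(t) = 84.5 + 4.7700 t and V(39.8) = 274.35 gal.
Solute balance: dm/dt = 0 − Q_out C = −Q_out m/V(t).
dm/m = −Q_out dt/(V₀ + 4.7700 t); integrating gives ln(m/m₀) = −(Q_out/(Q_in−Q_out)) ln(V/V₀).
m = m₀ (V₀/V)^(Q_out/(Q_in−Q_out)) = 5.55 × (84.5/274.35)^(1.4109) = 1.0537 mol.

1.05 mol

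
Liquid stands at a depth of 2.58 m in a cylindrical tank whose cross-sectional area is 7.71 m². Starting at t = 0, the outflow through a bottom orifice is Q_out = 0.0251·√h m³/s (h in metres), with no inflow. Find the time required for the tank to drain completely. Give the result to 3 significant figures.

With no inflow, A dh/dt = −0.0251 √h.
Separate and integrate: 2(√h − √h₀) = −(0.0251/A) t.
Set h = 0: 2√h₀ = (0.0251/A) t_empty ⇒ t_empty = 2A√h₀/0.0251.
t_empty = 2·7.71·√2.58/0.0251 = 15.420·1.6062/0.0251 = 986.78 s.

987 s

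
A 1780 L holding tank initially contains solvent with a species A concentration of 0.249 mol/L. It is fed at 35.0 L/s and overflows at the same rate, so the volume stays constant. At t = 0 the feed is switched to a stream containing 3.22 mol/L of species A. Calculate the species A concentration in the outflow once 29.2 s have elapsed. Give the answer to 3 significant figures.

1.55 mol/L

Mass balance on the solute (V constant): V dC/dt = Q(C_in − C).
So dC/dt = (C_in − C)/τ with τ = V/Q = 1780/35.0 = 50.857 s.
C approaches C_in exponentially: C(t) = C_in + (C₀ − C_in) e^(−t/τ).
C(29.2) = 3.22 + (0.249 − 3.22)·e^(−29.2/50.857) = 3.22 + (-2.9710)·0.56318 = 1.5468 mol/L.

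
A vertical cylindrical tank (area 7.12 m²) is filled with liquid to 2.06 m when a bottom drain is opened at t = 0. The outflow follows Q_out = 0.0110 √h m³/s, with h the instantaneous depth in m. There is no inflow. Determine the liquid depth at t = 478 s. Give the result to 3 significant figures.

1.14 m

A dh/dt = −Q_out = −0.0110 √h.
Separate and integrate: 2(√h − √h₀) = −(0.0110/A) t.
√h = √2.06 − 0.0110·478/(2·7.12) = 1.4353 − 0.36924 = 1.0660.
h = 1.0660² = 1.1364 m.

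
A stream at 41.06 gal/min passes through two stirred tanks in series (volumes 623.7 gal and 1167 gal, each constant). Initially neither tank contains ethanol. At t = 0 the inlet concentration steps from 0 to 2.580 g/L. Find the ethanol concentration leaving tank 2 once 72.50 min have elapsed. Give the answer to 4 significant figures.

2.173 g/L

Species balance on tank i: dCᵢ/dt = (Cᵢ₋₁ − Cᵢ)/τᵢ with τᵢ = Vᵢ/Q.
τ₁ = 623.7/41.06 = 15.1900 min; τ₂ = 1167/41.06 = 28.4218 min.
Tank 1: C₁ = C_in(1 − e^(−t/τ₁)). Tank 2 (τ₁ ≠ τ₂): C₂ = C_in[1 − (τ₁ e^(−t/τ₁) − τ₂ e^(−t/τ₂))/(τ₁ − τ₂)].
At t = 72.50: e^(−t/τ₁) = 0.00845593, e^(−t/τ₂) = 0.0780148.
C₂ = 2.580·[1 − (15.1900·0.00845593 − 28.4218·0.0780148)/(-13.2319)] = 2.580·0.842133 = 2.17270 g/L.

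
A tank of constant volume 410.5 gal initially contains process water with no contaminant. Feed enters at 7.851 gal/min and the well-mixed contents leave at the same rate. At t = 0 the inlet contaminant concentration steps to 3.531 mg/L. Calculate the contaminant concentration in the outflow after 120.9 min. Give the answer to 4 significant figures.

3.181 mg/L

Mass balance on the solute (V constant): V dC/dt = Q(C_in − C).
Rewrite as dC/dt + C/τ = C_in/τ, τ = V/Q = 52.2863 min.
C approaches C_in exponentially: C(t) = C_in + (C₀ − C_in) e^(−t/τ).
C(120.9) = 3.531 + (0 − 3.531)·e^(−120.9/52.2863) = 3.531 + (-3.53100)·0.0990364 = 3.18130 mg/L.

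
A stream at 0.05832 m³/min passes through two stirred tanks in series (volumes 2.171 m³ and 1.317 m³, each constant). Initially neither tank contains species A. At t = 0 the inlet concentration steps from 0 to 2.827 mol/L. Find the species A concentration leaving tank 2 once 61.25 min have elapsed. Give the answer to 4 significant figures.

Time constants: τᵢ = Vᵢ/Q for each well-mixed tank.
τ₁ = 2.171/0.05832 = 37.2257 min; τ₂ = 1.317/0.05832 = 22.5823 min.
Tank 1: C₁ = C_in(1 − e^(−t/τ₁)). Tank 2 (τ₁ ≠ τ₂): C₂ = C_in[1 − (τ₁ e^(−t/τ₁) − τ₂ e^(−t/τ₂))/(τ₁ − τ₂)].
At t = 61.25: e^(−t/τ₁) = 0.192941, e^(−t/τ₂) = 0.0663839.
C₂ = 2.827·[1 − (37.2257·0.192941 − 22.5823·0.0663839)/(14.6433)] = 2.827·0.611888 = 1.72981 mol/L.

1.730 mol/L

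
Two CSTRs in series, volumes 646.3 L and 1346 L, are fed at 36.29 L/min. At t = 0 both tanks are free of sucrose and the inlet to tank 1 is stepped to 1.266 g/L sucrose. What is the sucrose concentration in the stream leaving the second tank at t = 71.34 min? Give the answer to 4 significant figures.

Each tank obeys Vᵢ dCᵢ/dt = Q(Cᵢ₋₁ − Cᵢ), so τᵢ = Vᵢ/Q.
τ₁ = 646.3/36.29 = 17.8093 min; τ₂ = 1346/36.29 = 37.0901 min.
Solving the cascade with C₁(0)=C₂(0)=0 gives C₂(t) = C_in[1 − (τ₁ e^(−t/τ₁) − τ₂ e^(−t/τ₂))/(τ₁ − τ₂)].
At t = 71.34: e^(−t/τ₁) = 0.0182103, e^(−t/τ₂) = 0.146106.
C₂ = 1.266·[1 − (17.8093·0.0182103 − 37.0901·0.146106)/(-19.2808)] = 1.266·0.735759 = 0.931471 g/L.

0.9315 g/L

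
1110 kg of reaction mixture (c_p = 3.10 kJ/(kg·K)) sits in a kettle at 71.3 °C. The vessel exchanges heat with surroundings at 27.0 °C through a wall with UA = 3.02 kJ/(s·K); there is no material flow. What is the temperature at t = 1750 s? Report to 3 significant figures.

Lumped-capacitance energy balance: M c_p dT/dt = UA(T_amb − T).
dT/dt = (T_ss − T)/τ with T_ss = T_amb = 27.000 °C, τ = M c_p/UA = 1110·3.10/3.02 = 1139.4 s.
Solution: T(t) = T_ss + (T₀ − T_ss) e^(−t/τ).
T(1750) = 27.000 + (44.300)·0.21526 = 36.536 °C.

36.5 °C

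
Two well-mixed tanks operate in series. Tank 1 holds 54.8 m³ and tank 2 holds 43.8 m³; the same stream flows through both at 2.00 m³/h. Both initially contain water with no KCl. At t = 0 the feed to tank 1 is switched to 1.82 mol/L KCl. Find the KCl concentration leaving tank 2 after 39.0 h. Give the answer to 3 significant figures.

Each tank obeys Vᵢ dCᵢ/dt = Q(Cᵢ₋₁ − Cᵢ), so τᵢ = Vᵢ/Q.
τ₁ = 54.8/2.00 = 27.400 h; τ₂ = 43.8/2.00 = 21.900 h.
Tank 1: C₁ = C_in(1 − e^(−t/τ₁)). Tank 2 (τ₁ ≠ τ₂): C₂ = C_in[1 − (τ₁ e^(−t/τ₁) − τ₂ e^(−t/τ₂))/(τ₁ − τ₂)].
At t = 39.0: e^(−t/τ₁) = 0.24090, e^(−t/τ₂) = 0.16850.
C₂ = 1.82·[1 − (27.400·0.24090 − 21.900·0.16850)/(5.5000)] = 1.82·0.47080 = 0.85685 mol/L.

0.857 mol/L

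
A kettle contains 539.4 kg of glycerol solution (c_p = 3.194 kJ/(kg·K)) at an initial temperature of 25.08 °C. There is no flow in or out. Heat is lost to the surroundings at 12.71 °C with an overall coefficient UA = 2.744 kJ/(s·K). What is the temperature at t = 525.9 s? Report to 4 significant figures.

M c_p dT/dt = −UA(T − T_amb).
dT/dt = (T_ss − T)/τ with T_ss = T_amb = 12.7100 °C, τ = M c_p/UA = 539.4·3.194/2.744 = 627.858 s.
This is linear first-order; T(t) = T_ss + (T₀ − T_ss) e^(−t/τ).
T(525.9) = 12.7100 + (12.3700)·0.432744 = 18.0630 °C.

18.06 °C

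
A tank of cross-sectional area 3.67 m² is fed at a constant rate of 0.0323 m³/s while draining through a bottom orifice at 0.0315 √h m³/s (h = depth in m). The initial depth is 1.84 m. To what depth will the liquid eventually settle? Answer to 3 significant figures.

1.05 m

A dh/dt = Q_in − 0.0315 √h. Steady state requires inflow = outflow:
Q_in = 0.0315 √h_ss ⇒ √h_ss = 0.0323/0.0315 = 1.0254.
h_ss = 1.0254² = 1.0514 m. (Since h₀ = 1.84 m > h_ss, the level will fall toward this value.)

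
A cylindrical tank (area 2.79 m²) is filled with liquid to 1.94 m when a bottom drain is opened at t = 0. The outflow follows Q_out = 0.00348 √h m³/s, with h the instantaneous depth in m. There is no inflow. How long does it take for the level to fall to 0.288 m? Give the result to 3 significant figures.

With no inflow, A dh/dt = −0.00348 √h.
∫ h^(−1/2) dh = −(0.00348/A) ∫ dt, giving 2√h = 2√h₀ − (0.00348/A) t.
t = 2A(√h₀ − √h)/0.00348 = 2·2.79·(√1.94 − √0.288)/0.00348
  = 5.5800 × (1.3928 − 0.53666) / 0.00348 = 1372.8 s.

1370 s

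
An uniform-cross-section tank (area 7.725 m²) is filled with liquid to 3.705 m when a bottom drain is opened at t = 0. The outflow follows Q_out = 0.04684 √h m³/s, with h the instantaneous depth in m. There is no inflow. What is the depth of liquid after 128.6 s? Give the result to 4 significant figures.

2.356 m

Mass balance (ρ constant): A dh/dt = −0.04684 √h.
∫ h^(−1/2) dh = −(0.04684/A) ∫ dt, giving 2√h = 2√h₀ − (0.04684/A) t.
√h = √3.705 − 0.04684·128.6/(2·7.725) = 1.92484 − 0.389879 = 1.53496.
h = 1.53496² = 2.35610 m.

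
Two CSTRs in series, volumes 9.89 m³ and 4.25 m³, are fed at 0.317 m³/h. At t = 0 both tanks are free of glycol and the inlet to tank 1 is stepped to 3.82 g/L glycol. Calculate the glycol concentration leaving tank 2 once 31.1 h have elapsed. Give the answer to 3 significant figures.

Each tank obeys Vᵢ dCᵢ/dt = Q(Cᵢ₋₁ − Cᵢ), so τᵢ = Vᵢ/Q.
τ₁ = 9.89/0.317 = 31.199 h; τ₂ = 4.25/0.317 = 13.407 h.
Tank 1: C₁ = C_in(1 − e^(−t/τ₁)). Tank 2 (τ₁ ≠ τ₂): C₂ = C_in[1 − (τ₁ e^(−t/τ₁) − τ₂ e^(−t/τ₂))/(τ₁ − τ₂)].
At t = 31.1: e^(−t/τ₁) = 0.36905, e^(−t/τ₂) = 0.098304.
C₂ = 3.82·[1 − (31.199·0.36905 − 13.407·0.098304)/(17.792)] = 3.82·0.42694 = 1.6309 g/L.

1.63 g/L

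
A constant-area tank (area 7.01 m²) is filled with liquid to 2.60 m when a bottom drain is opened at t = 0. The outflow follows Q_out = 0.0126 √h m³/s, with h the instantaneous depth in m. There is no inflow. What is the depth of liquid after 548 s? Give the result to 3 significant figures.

Mass balance (ρ constant): A dh/dt = −0.0126 √h.
This is separable: 2 d(√h)/dt = −0.0126/A, so √h = √h₀ − (0.0126/(2A)) t.
√h = √2.60 − 0.0126·548/(2·7.01) = 1.6125 − 0.49250 = 1.1200.
h = 1.1200² = 1.2543 m.

1.25 m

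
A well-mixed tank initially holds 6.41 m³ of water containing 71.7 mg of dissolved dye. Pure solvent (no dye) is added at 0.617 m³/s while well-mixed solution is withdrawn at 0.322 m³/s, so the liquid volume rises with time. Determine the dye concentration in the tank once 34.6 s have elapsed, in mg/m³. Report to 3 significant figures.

Let m(t) be the amount of dye. Volume: V(t) = V₀ + (Q_in − Q_out) t = 6.41 + 0.29500 t; V(34.6) = 16.617 m³.
No dye enters, so dm/dt = −Q_out · (m/V).
Separate: dm/m = −Q_out dt/V(t) ⇒ ln(m/m₀) = −(Q_out/(Q_in−Q_out)) ln(V/V₀).
m = m₀ (V₀/V)^(Q_out/(Q_in−Q_out)) = 71.7 × (6.41/16.617)^(1.0915) = 25.349 mg.
C = m/V = 25.349/16.617 = 1.5255 mg/m³.

1.53 mg/m³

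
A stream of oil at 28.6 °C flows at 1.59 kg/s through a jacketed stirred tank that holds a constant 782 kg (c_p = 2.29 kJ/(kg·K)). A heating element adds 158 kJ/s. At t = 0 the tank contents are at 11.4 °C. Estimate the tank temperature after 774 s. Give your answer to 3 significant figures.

Energy balance: M c_p dT/dt = ṁ c_p (T_in − T) + 158.
Rearrange: dT/dt = (T_ss − T)/τ with τ = M/ṁ = 491.82 s and T_ss = T_in + Q̇/(ṁ c_p) = 71.993 °C.
Integrating: T(t) = T_ss + (T₀ − T_ss) e^(−t/τ).
T(774) = 71.993 + (-60.593)·e^(−774/491.82) = 71.993 + (-60.593)·0.20727 = 59.434 °C.

59.4 °C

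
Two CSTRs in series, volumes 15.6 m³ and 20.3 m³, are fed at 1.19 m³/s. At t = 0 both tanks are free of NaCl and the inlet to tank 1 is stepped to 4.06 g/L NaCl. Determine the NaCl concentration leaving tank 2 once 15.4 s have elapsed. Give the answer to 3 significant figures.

1.11 g/L

Time constants: τᵢ = Vᵢ/Q for each well-mixed tank.
τ₁ = 15.6/1.19 = 13.109 s; τ₂ = 20.3/1.19 = 17.059 s.
Tank 1: C₁ = C_in(1 − e^(−t/τ₁)). Tank 2 (τ₁ ≠ τ₂): C₂ = C_in[1 − (τ₁ e^(−t/τ₁) − τ₂ e^(−t/τ₂))/(τ₁ − τ₂)].
At t = 15.4: e^(−t/τ₁) = 0.30890, e^(−t/τ₂) = 0.40545.
C₂ = 4.06·[1 − (13.109·0.30890 − 17.059·0.40545)/(-3.9496)] = 4.06·0.27408 = 1.1128 g/L.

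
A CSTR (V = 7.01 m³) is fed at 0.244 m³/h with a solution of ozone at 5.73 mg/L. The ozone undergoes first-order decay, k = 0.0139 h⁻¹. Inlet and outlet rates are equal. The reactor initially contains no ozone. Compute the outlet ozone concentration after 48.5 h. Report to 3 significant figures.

V dC/dt = Q(C_in − C) − k V C.
This is linear with rate a = Q/V + k = 0.048707 h⁻¹.
C_ss = Q C_in/(Q + kV) = 4.0948 mg/L; C(t) = C_ss + (C₀ − C_ss) e^(−a t).
C(48.5) = 4.0948 + (-4.0948)·e^(−0.048707·48.5) = 4.0948 + (-4.0948)·0.094202 = 3.7090 mg/L.

3.71 mg/L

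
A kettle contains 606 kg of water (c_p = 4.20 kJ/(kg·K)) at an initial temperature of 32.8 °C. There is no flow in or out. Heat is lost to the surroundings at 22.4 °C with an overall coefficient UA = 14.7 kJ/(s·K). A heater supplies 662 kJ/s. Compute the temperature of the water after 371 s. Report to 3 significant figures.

63.4 °C

M c_p dT/dt = −UA(T − T_amb) + Q̇.
dT/dt = (T_ss − T)/τ with T_ss = T_amb + Q̇/UA = 22.4 + 662/14.7 = 67.434 °C, τ = M c_p/UA = 606·4.20/14.7 = 173.14 s.
This is linear first-order; T(t) = T_ss + (T₀ − T_ss) e^(−t/τ).
T(371) = 67.434 + (-34.634)·0.11733 = 63.370 °C.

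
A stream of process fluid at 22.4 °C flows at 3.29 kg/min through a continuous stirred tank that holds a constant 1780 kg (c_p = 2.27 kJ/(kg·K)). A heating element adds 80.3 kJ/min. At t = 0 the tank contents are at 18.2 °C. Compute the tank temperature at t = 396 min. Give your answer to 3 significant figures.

Heat balance on the well-mixed liquid: M c_p dT/dt = ṁ c_p (T_in − T) + 80.3.
Rearrange: dT/dt = (T_ss − T)/τ with τ = M/ṁ = 541.03 min and T_ss = T_in + Q̇/(ṁ c_p) = 33.152 °C.
T approaches T_ss exponentially: T(t) = T_ss + (T₀ − T_ss) e^(−t/τ).
T(396) = 33.152 + (-14.952)·e^(−396/541.03) = 33.152 + (-14.952)·0.48098 = 25.960 °C.

26.0 °C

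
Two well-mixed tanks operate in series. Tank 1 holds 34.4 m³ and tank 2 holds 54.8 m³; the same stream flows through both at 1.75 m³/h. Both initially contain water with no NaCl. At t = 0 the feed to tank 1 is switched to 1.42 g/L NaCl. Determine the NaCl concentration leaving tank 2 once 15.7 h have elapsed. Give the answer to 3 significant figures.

Species balance on tank i: dCᵢ/dt = (Cᵢ₋₁ − Cᵢ)/τᵢ with τᵢ = Vᵢ/Q.
τ₁ = 34.4/1.75 = 19.657 h; τ₂ = 54.8/1.75 = 31.314 h.
Tank 1: C₁ = C_in(1 − e^(−t/τ₁)). Tank 2 (τ₁ ≠ τ₂): C₂ = C_in[1 − (τ₁ e^(−t/τ₁) − τ₂ e^(−t/τ₂))/(τ₁ − τ₂)].
At t = 15.7: e^(−t/τ₁) = 0.44992, e^(−t/τ₂) = 0.60570.
C₂ = 1.42·[1 − (19.657·0.44992 − 31.314·0.60570)/(-11.657)] = 1.42·0.13160 = 0.18688 g/L.

0.187 g/L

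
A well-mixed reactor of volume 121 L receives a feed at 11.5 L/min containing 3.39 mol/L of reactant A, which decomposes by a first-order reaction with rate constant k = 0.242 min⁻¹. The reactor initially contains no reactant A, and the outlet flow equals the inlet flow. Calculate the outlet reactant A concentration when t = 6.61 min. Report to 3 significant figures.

0.853 mol/L

V dC/dt = Q(C_in − C) − k V C.
This is linear with rate a = Q/V + k = 0.33704 min⁻¹.
C_ss = Q C_in/(Q + kV) = 0.95594 mol/L; C(t) = C_ss + (C₀ − C_ss) e^(−a t).
C(6.61) = 0.95594 + (-0.95594)·e^(−0.33704·6.61) = 0.95594 + (-0.95594)·0.10776 = 0.85292 mol/L.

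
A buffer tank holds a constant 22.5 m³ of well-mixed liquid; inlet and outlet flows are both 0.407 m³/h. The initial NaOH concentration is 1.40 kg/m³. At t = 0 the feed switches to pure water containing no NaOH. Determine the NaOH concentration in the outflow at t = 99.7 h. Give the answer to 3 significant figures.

0.231 kg/m³

Species balance on the tank: V dC/dt = Q(C_in − C).
Rewrite as dC/dt + C/τ = C_in/τ, τ = V/Q = 55.283 h.
C approaches C_in exponentially: C(t) = C_in + (C₀ − C_in) e^(−t/τ).
C(99.7) = 0 + (1.40 − 0)·e^(−99.7/55.283) = 0 + (1.4000)·0.16473 = 0.23062 kg/m³.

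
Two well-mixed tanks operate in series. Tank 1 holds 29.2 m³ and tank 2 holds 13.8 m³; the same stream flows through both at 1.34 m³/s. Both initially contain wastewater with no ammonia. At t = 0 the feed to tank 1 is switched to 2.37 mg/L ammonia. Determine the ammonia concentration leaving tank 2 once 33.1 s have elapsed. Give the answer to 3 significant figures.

1.47 mg/L

Each tank obeys Vᵢ dCᵢ/dt = Q(Cᵢ₋₁ − Cᵢ), so τᵢ = Vᵢ/Q.
τ₁ = 29.2/1.34 = 21.791 s; τ₂ = 13.8/1.34 = 10.299 s.
Solving the cascade with C₁(0)=C₂(0)=0 gives C₂(t) = C_in[1 − (τ₁ e^(−t/τ₁) − τ₂ e^(−t/τ₂))/(τ₁ − τ₂)].
At t = 33.1: e^(−t/τ₁) = 0.21894, e^(−t/τ₂) = 0.040193.
C₂ = 2.37·[1 − (21.791·0.21894 − 10.299·0.040193)/(11.493)] = 2.37·0.62089 = 1.4715 mg/L.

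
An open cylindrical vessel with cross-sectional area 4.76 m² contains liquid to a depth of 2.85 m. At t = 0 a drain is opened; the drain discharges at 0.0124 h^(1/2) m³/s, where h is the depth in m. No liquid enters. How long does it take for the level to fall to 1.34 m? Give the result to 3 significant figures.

With no inflow, A dh/dt = −0.0124 √h.
This is separable: 2 d(√h)/dt = −0.0124/A, so √h = √h₀ − (0.0124/(2A)) t.
t = 2A(√h₀ − √h)/0.0124 = 2·4.76·(√2.85 − √1.34)/0.0124
  = 9.5200 × (1.6882 − 1.1576) / 0.0124 = 407.37 s.

407 s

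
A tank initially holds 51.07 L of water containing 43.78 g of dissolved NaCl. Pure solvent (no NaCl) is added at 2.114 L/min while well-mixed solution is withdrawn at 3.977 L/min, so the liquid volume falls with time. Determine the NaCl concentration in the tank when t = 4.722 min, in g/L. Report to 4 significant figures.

0.6917 g/L

Let m(t) be the amount of NaCl. Volume: V(t) = V₀ + (Q_in − Q_out) t = 51.07 − 1.86300 t; V(4.722) = 42.2729 L.
Species balance (pure solvent in): dm/dt = −Q_out · m/V(t).
Separate: dm/m = −Q_out dt/V(t) ⇒ ln(m/m₀) = −(Q_out/(Q_in−Q_out)) ln(V/V₀).
m = m₀ (V₀/V)^(Q_out/(Q_in−Q_out)) = 43.78 × (51.07/42.2729)^(-2.13473) = 29.2420 g.
C = m/V = 29.2420/42.2729 = 0.691743 g/L.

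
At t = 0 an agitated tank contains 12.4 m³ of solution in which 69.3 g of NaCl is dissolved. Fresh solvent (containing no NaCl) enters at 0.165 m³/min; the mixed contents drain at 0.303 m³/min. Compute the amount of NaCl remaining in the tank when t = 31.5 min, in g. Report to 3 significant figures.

26.9 g

Let m(t) be the amount of NaCl. Volume: V(t) = V₀ + (Q_in − Q_out) t = 12.4 − 0.13800 t; V(31.5) = 8.0530 m³.
Species balance (pure solvent in): dm/dt = −Q_out · m/V(t).
Separate: dm/m = −Q_out dt/V(t) ⇒ ln(m/m₀) = −(Q_out/(Q_in−Q_out)) ln(V/V₀).
m = m₀ (V₀/V)^(Q_out/(Q_in−Q_out)) = 69.3 × (12.4/8.0530)^(-2.1957) = 26.861 g.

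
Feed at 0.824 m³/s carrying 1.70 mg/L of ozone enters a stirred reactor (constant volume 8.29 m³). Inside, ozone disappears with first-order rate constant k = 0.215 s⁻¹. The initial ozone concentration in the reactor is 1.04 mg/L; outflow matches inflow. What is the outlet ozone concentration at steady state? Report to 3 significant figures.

0.537 mg/L

Species balance: V dC/dt = Q C_in − Q C − k V C.
At steady state: 0 = Q C_in − (Q + kV) C_ss, so C_ss = Q C_in/(Q + kV).
C_ss = 0.824·1.70/(0.824 + 0.215·8.29) = 1.4008/2.6063 = 0.53746 mg/L.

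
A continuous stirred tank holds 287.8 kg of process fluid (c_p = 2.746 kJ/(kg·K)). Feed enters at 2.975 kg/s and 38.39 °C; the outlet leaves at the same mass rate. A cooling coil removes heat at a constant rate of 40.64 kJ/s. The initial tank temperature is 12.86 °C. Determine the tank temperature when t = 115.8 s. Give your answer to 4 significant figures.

27.21 °C

M c_p dT/dt = ṁ c_p (T_in − T) − Q̇.
Rearrange: dT/dt = (T_ss − T)/τ with τ = M/ṁ = 96.7395 s and T_ss = T_in − Q̇/(ṁ c_p) = 33.4153 °C.
This is linear first-order; T(t) = T_ss + (T₀ − T_ss) e^(−t/τ).
T(115.8) = 33.4153 + (-20.5553)·e^(−115.8/96.7395) = 33.4153 + (-20.5553)·0.302090 = 27.2057 °C.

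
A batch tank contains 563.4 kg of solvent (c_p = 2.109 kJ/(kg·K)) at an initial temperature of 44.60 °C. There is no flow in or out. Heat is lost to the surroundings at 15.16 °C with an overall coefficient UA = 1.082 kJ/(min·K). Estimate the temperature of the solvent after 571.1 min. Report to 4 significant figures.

M c_p dT/dt = −UA(T − T_amb).
dT/dt = (T_ss − T)/τ with T_ss = T_amb = 15.1600 °C, τ = M c_p/UA = 563.4·2.109/1.082 = 1098.16 min.
Solution: T(t) = T_ss + (T₀ − T_ss) e^(−t/τ).
T(571.1) = 15.1600 + (29.4400)·0.594490 = 32.6618 °C.

32.66 °C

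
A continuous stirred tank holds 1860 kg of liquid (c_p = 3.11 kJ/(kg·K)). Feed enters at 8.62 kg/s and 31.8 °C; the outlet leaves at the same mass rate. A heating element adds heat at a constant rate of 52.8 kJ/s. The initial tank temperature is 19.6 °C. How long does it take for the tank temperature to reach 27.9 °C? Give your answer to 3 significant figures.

190 s

M c_p dT/dt = ṁ c_p (T_in − T) + Q̇.
τ = M/ṁ = 215.78 s; T_ss = T_in + Q̇/(ṁ c_p) = 33.770 °C.
T(t) = T_ss + (T₀ − T_ss) e^(−t/τ). Set T = 27.9:
e^(−t/τ) = (27.9 − 33.770)/(19.6 − 33.770) = 0.41424
t = −215.78 · ln(0.41424) = 190.17 s.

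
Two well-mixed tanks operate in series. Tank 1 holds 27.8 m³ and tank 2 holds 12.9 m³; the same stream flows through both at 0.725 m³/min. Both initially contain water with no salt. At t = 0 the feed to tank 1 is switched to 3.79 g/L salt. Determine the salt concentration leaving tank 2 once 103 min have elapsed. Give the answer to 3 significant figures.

3.32 g/L

Species balance on tank i: dCᵢ/dt = (Cᵢ₋₁ − Cᵢ)/τᵢ with τᵢ = Vᵢ/Q.
τ₁ = 27.8/0.725 = 38.345 min; τ₂ = 12.9/0.725 = 17.793 min.
Solving the cascade with C₁(0)=C₂(0)=0 gives C₂(t) = C_in[1 − (τ₁ e^(−t/τ₁) − τ₂ e^(−t/τ₂))/(τ₁ − τ₂)].
At t = 103: e^(−t/τ₁) = 0.068143, e^(−t/τ₂) = 0.0030618.
C₂ = 3.79·[1 − (38.345·0.068143 − 17.793·0.0030618)/(20.552)] = 3.79·0.87551 = 3.3182 g/L.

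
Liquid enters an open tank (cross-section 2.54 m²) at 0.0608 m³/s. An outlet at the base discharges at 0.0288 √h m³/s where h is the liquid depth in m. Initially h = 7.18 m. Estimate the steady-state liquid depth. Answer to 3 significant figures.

4.46 m

Level balance: A dh/dt = 0.0608 − 0.0288 √h. Setting dh/dt = 0:
Q_in = 0.0288 √h_ss ⇒ √h_ss = 0.0608/0.0288 = 2.1111.
h_ss = 2.1111² = 4.4568 m. (Since h₀ = 7.18 m > h_ss, the level will fall toward this value.)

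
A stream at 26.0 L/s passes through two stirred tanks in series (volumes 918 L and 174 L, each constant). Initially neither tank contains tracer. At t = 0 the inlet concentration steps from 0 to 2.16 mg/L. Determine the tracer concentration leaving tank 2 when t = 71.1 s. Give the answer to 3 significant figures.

Species balance on tank i: dCᵢ/dt = (Cᵢ₋₁ − Cᵢ)/τᵢ with τᵢ = Vᵢ/Q.
τ₁ = 918/26.0 = 35.308 s; τ₂ = 174/26.0 = 6.6923 s.
Solving the cascade with C₁(0)=C₂(0)=0 gives C₂(t) = C_in[1 − (τ₁ e^(−t/τ₁) − τ₂ e^(−t/τ₂))/(τ₁ − τ₂)].
At t = 71.1: e^(−t/τ₁) = 0.13349, e^(−t/τ₂) = 2.4322e-05.
C₂ = 2.16·[1 − (35.308·0.13349 − 6.6923·2.4322e-05)/(28.615)] = 2.16·0.83530 = 1.8042 mg/L.

1.80 mg/L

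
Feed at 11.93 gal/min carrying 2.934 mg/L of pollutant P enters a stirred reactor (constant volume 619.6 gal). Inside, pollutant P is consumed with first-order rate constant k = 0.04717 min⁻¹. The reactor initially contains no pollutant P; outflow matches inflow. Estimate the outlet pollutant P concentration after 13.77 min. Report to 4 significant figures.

V dC/dt = Q(C_in − C) − k V C.
This is linear with rate a = Q/V + k = 0.0664244 min⁻¹.
C_ss = Q C_in/(Q + kV) = 0.850475 mg/L; C(t) = C_ss + (C₀ − C_ss) e^(−a t).
C(13.77) = 0.850475 + (-0.850475)·e^(−0.0664244·13.77) = 0.850475 + (-0.850475)·0.400651 = 0.509731 mg/L.

0.5097 mg/L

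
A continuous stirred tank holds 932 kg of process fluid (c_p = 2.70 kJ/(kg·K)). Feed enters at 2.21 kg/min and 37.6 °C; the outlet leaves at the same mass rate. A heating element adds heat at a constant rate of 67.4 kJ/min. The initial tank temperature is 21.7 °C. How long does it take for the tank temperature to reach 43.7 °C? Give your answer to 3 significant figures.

698 min

M c_p dT/dt = ṁ c_p (T_in − T) + Q̇.
τ = M/ṁ = 421.72 min; T_ss = T_in + Q̇/(ṁ c_p) = 48.895 °C.
T(t) = T_ss + (T₀ − T_ss) e^(−t/τ). Set T = 43.7:
e^(−t/τ) = (43.7 − 48.895)/(21.7 − 48.895) = 0.19104
t = −421.72 · ln(0.19104) = 698.06 min.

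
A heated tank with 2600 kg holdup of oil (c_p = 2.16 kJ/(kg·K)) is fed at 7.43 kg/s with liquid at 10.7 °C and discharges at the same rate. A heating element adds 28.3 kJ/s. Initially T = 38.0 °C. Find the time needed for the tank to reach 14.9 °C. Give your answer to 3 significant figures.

822 s

First-law balance (no shaft work): M c_p dT/dt = ṁ c_p (T_in − T) + 28.3.
τ = M/ṁ = 349.93 s; T_ss = T_in + Q̇/(ṁ c_p) = 12.463 °C.
T(t) = T_ss + (T₀ − T_ss) e^(−t/τ). Set T = 14.9:
e^(−t/τ) = (14.9 − 12.463)/(38.0 − 12.463) = 0.095417
t = −349.93 · ln(0.095417) = 822.17 s.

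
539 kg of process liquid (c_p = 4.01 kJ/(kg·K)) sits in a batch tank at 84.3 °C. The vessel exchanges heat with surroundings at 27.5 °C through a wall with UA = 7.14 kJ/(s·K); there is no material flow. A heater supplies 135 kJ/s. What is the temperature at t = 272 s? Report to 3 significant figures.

61.8 °C

Lumped-capacitance energy balance: M c_p dT/dt = UA(T_amb − T) + Q̇.
dT/dt = (T_ss − T)/τ with T_ss = T_amb + Q̇/UA = 27.5 + 135/7.14 = 46.408 °C, τ = M c_p/UA = 539·4.01/7.14 = 302.72 s.
T approaches T_ss exponentially: T(t) = T_ss + (T₀ − T_ss) e^(−t/τ).
T(272) = 46.408 + (37.892)·0.40717 = 61.836 °C.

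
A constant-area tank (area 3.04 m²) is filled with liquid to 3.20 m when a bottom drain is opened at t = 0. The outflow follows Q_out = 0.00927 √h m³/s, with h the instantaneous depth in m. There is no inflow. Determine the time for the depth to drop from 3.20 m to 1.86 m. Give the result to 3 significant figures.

279 s

Volume balance on the tank: A dh/dt = −0.00927 √h.
∫ h^(−1/2) dh = −(0.00927/A) ∫ dt, giving 2√h = 2√h₀ − (0.00927/A) t.
t = 2A(√h₀ − √h)/0.00927 = 2·3.04·(√3.20 − √1.86)/0.00927
  = 6.0800 × (1.7889 − 1.3638) / 0.00927 = 278.77 s.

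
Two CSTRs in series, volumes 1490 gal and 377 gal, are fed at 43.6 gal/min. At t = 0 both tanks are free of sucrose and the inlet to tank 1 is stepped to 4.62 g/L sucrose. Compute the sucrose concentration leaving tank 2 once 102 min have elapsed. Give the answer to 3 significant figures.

4.31 g/L

Each tank obeys Vᵢ dCᵢ/dt = Q(Cᵢ₋₁ − Cᵢ), so τᵢ = Vᵢ/Q.
τ₁ = 1490/43.6 = 34.174 min; τ₂ = 377/43.6 = 8.6468 min.
Solving the cascade with C₁(0)=C₂(0)=0 gives C₂(t) = C_in[1 − (τ₁ e^(−t/τ₁) − τ₂ e^(−t/τ₂))/(τ₁ − τ₂)].
At t = 102: e^(−t/τ₁) = 0.050555, e^(−t/τ₂) = 7.5325e-06.
C₂ = 4.62·[1 − (34.174·0.050555 − 8.6468·7.5325e-06)/(25.528)] = 4.62·0.93232 = 4.3073 g/L.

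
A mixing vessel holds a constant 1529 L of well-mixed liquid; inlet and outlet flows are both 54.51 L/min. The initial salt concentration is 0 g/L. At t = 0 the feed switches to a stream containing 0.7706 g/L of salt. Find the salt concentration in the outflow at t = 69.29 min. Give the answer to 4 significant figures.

0.7054 g/L

Species balance on the tank: V dC/dt = Q(C_in − C).
So dC/dt = (C_in − C)/τ with τ = V/Q = 1529/54.51 = 28.0499 min.
Integrating: C(t) = C_in + (C₀ − C_in) e^(−t/τ).
C(69.29) = 0.7706 + (0 − 0.7706)·e^(−69.29/28.0499) = 0.7706 + (-0.770600)·0.0845645 = 0.705435 g/L.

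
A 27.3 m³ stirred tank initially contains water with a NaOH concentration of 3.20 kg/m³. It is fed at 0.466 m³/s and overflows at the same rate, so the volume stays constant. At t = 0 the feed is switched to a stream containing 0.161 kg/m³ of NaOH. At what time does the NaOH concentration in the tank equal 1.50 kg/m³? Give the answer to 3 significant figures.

Species balance: V dC/dt = Q(C_in − C) ⇒ τ = V/Q = 58.584 s.
C(t) = C_in + (C₀ − C_in) e^(−t/τ). Set C = 1.50 and solve for t:
e^(−t/τ) = (C − C_in)/(C₀ − C_in) = (1.50 − 0.161)/(3.20 − 0.161) = 0.44061
t = −τ ln(…) = 58.584 × 0.81961 = 48.016 s.

48.0 s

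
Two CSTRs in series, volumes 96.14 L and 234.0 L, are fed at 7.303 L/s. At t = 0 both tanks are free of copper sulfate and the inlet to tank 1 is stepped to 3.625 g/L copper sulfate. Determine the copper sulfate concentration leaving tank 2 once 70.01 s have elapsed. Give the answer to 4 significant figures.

Time constants: τᵢ = Vᵢ/Q for each well-mixed tank.
τ₁ = 96.14/7.303 = 13.1645 s; τ₂ = 234.0/7.303 = 32.0416 s.
Tank 1: C₁ = C_in(1 − e^(−t/τ₁)). Tank 2 (τ₁ ≠ τ₂): C₂ = C_in[1 − (τ₁ e^(−t/τ₁) − τ₂ e^(−t/τ₂))/(τ₁ − τ₂)].
At t = 70.01: e^(−t/τ₁) = 0.00490201, e^(−t/τ₂) = 0.112481.
C₂ = 3.625·[1 − (13.1645·0.00490201 − 32.0416·0.112481)/(-18.8772)] = 3.625·0.812496 = 2.94530 g/L.

2.945 g/L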